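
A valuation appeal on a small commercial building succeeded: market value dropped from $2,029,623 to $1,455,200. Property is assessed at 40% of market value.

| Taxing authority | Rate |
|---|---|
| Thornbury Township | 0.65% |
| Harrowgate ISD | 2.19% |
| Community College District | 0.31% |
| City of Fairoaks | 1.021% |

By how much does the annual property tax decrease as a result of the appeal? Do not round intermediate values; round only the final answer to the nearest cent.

Old assessed value = $2,029,623 × 0.4 = $811,849.2
New assessed value = $1,455,200 × 0.4 = $582,080
Combined rate = 0.0065 + 0.0219 + 0.0031 + 0.01021 = 0.04171
Old tax = $811,849.2 × 0.04171 = $33,862.230132
New tax = $582,080 × 0.04171 = $24,278.5568
Reduction = $33,862.230132 − $24,278.5568 = $9,583.673332

$9,583.67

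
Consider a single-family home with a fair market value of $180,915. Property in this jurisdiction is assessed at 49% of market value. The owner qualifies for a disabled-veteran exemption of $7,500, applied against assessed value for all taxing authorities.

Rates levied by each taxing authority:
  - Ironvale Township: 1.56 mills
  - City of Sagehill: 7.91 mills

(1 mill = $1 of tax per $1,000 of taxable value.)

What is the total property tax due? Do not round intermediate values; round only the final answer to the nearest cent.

Assessed value = $180,915 × 0.49 = $88,648.35
Taxable value = $88,648.35 − $7,500 = $81,148.35
Ironvale Township: $81,148.35 × 0.00156 = $126.591426
City of Sagehill: $81,148.35 × 0.00791 = $641.8834485
Total = $126.591426 + $641.8834485 = $768.4748745

$768.47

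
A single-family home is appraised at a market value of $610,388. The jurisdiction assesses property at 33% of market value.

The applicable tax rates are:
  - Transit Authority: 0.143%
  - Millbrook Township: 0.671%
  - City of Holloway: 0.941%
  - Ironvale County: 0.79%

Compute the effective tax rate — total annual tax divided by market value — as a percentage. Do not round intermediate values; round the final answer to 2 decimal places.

Assessed value = $610,388 × 0.33 = $201,428.04
Transit Authority: $201,428.04 × 0.00143 = $288.0420972
Millbrook Township: $201,428.04 × 0.00671 = $1,351.5821484
City of Holloway: $201,428.04 × 0.00941 = $1,895.4378564
Ironvale County: $201,428.04 × 0.0079 = $1,591.281516
Total tax = $5,126.343618
Effective rate = $5,126.343618 ÷ $610,388 = 0.84% of market value

0.84%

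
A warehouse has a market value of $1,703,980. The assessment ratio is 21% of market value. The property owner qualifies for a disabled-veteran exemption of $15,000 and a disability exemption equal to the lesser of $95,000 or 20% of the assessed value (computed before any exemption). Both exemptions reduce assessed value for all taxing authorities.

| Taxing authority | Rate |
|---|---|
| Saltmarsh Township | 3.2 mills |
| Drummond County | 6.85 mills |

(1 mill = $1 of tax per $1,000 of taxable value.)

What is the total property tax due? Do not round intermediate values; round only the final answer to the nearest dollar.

$2,726

Assessed value = $1,703,980 × 0.21 = $357,835.8
Disability exemption = min($95,000, 20% × $357,835.8) = min($95,000, $71,567.16) = $71,567.16 (percentage binds)
Taxable value = $357,835.8 − $15,000 − $71,567.16 = $271,268.64
Saltmarsh Township: $271,268.64 × 0.0032 = $868.059648
Drummond County: $271,268.64 × 0.00685 = $1,858.190184
Total = $2,726.249832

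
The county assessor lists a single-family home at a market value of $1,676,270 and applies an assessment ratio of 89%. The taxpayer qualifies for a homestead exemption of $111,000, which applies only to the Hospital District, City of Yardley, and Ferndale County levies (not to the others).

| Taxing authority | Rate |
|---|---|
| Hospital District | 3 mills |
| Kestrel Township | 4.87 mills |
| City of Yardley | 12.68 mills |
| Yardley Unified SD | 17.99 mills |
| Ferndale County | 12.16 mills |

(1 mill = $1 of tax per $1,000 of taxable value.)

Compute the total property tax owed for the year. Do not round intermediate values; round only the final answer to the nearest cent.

$72,548.09

Assessed value = $1,676,270 × 0.89 = $1,491,880.3
Hospital District: ($1,491,880.3 − $111,000) × 0.003 = $1,380,880.3 × 0.003 = $4,142.6409
Kestrel Township: $1,491,880.3 × 0.00487 = $7,265.457061
City of Yardley: ($1,491,880.3 − $111,000) × 0.01268 = $1,380,880.3 × 0.01268 = $17,509.562204
Yardley Unified SD: $1,491,880.3 × 0.01799 = $26,838.926597
Ferndale County: ($1,491,880.3 − $111,000) × 0.01216 = $1,380,880.3 × 0.01216 = $16,791.504448
Total = $72,548.09121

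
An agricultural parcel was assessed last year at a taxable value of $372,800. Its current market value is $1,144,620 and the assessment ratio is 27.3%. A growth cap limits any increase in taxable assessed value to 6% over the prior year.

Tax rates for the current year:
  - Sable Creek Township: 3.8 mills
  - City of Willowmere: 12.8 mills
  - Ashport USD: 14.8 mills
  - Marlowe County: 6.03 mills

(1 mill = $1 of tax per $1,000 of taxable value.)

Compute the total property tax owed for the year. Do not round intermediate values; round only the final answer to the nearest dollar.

$11,696

Uncapped assessed value = $1,144,620 × 0.273 = $312,481.26
Cap limit = $372,800 × 1.06 = $395,168
Taxable assessed value = min($312,481.26, $395,168) = $312,481.26 (cap does not bind)
Sable Creek Township: $312,481.26 × 0.0038 = $1,187.428788
City of Willowmere: $312,481.26 × 0.0128 = $3,999.760128
Ashport USD: $312,481.26 × 0.0148 = $4,624.722648
Marlowe County: $312,481.26 × 0.00603 = $1,884.2619978
Total = $11,696.1735618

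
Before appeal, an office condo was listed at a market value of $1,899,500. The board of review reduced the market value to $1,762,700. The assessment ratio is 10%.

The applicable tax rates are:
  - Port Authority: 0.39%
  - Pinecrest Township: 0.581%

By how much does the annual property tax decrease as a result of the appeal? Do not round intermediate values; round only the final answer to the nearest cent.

Old assessed value = $1,899,500 × 0.1 = $189,950
New assessed value = $1,762,700 × 0.1 = $176,270
Combined rate = 0.0039 + 0.00581 = 0.00971
Old tax = $189,950 × 0.00971 = $1,844.4145
New tax = $176,270 × 0.00971 = $1,711.5817
Reduction = $1,844.4145 − $1,711.5817 = $132.8328

$132.83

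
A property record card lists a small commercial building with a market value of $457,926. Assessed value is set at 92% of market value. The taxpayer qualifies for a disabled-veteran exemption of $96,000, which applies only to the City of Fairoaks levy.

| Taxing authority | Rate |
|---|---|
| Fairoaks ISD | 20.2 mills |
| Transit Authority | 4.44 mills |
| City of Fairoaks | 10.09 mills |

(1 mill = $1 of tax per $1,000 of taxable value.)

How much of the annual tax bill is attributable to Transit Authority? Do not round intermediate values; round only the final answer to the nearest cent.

Assessed value = $457,926 × 0.92 = $421,291.92
Transit Authority taxable value = $421,291.92 (exemption does not apply)
Transit Authority levy = $421,291.92 × 0.00444 = $1,870.5361248

$1,870.54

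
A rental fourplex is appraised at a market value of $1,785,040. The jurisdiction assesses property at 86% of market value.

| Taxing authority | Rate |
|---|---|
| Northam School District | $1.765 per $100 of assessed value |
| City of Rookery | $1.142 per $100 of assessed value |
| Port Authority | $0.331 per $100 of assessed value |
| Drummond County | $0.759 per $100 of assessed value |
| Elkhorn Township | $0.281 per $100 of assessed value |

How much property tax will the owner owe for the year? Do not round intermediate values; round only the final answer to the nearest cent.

Assessed value = $1,785,040 × 0.86 = $1,535,134.4
Northam School District: $1,535,134.4 × 0.01765 = $27,095.12216
City of Rookery: $1,535,134.4 × 0.01142 = $17,531.234848
Port Authority: $1,535,134.4 × 0.00331 = $5,081.294864
Drummond County: $1,535,134.4 × 0.00759 = $11,651.670096
Elkhorn Township: $1,535,134.4 × 0.00281 = $4,313.727664
Total = $27,095.12216 + $17,531.234848 + $5,081.294864 + $11,651.670096 + $4,313.727664 = $65,673.049632

$65,673.05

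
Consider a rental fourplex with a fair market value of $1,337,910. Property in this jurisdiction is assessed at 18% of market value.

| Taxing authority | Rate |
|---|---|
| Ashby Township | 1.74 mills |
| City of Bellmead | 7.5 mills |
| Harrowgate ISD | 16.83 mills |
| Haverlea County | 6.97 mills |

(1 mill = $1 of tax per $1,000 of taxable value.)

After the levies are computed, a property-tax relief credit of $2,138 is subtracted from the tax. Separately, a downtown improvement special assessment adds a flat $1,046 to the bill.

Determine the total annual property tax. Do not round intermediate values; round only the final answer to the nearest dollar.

$6,865

Assessed value = $1,337,910 × 0.18 = $240,823.8
Ashby Township: $240,823.8 × 0.00174 = $419.033412
City of Bellmead: $240,823.8 × 0.0075 = $1,806.1785
Harrowgate ISD: $240,823.8 × 0.01683 = $4,053.064554
Haverlea County: $240,823.8 × 0.00697 = $1,678.541886
Levies subtotal = $7,956.818352
After credit = $7,956.818352 − $2,138 = $5,818.818352
Total = $5,818.818352 + $1,046 = $6,864.818352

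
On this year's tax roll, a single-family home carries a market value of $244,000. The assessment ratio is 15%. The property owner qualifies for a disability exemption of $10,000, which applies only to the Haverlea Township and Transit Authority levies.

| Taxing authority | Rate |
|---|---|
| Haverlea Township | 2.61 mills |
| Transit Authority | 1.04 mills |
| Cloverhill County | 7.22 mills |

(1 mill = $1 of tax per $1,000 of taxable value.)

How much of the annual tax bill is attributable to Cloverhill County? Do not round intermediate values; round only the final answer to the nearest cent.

$264.25

Assessed value = $244,000 × 0.15 = $36,600
Cloverhill County taxable value = $36,600 (exemption does not apply)
Cloverhill County levy = $36,600 × 0.00722 = $264.252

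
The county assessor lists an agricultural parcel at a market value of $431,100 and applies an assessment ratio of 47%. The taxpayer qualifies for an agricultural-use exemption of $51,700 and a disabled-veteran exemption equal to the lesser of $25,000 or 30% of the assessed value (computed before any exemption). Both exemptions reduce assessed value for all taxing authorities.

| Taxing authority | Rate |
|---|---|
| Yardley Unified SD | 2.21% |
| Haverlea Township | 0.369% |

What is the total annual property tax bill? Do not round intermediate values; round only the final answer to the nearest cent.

$3,247.40

Assessed value = $431,100 × 0.47 = $202,617
Disabled-veteran exemption = min($25,000, 30% × $202,617) = min($25,000, $60,785.1) = $25,000 (dollar cap binds)
Taxable value = $202,617 − $51,700 − $25,000 = $125,917
Yardley Unified SD: $125,917 × 0.0221 = $2,782.7657
Haverlea Township: $125,917 × 0.00369 = $464.63373
Total = $3,247.39943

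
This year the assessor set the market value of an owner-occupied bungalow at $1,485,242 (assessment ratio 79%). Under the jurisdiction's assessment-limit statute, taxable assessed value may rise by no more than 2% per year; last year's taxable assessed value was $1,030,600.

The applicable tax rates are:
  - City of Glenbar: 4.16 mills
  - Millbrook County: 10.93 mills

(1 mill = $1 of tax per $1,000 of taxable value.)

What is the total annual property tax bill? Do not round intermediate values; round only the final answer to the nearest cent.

Uncapped assessed value = $1,485,242 × 0.79 = $1,173,341.18
Cap limit = $1,030,600 × 1.02 = $1,051,212
Taxable assessed value = min($1,173,341.18, $1,051,212) = $1,051,212 (cap binds)
City of Glenbar: $1,051,212 × 0.00416 = $4,373.04192
Millbrook County: $1,051,212 × 0.01093 = $11,489.74716
Total = $15,862.78908

$15,862.79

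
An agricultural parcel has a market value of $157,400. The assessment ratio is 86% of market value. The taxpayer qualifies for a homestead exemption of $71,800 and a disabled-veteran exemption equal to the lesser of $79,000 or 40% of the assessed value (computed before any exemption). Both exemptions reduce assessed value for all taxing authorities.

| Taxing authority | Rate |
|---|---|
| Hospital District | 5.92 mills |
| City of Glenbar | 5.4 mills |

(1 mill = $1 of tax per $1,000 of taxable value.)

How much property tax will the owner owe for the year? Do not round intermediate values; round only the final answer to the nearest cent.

Assessed value = $157,400 × 0.86 = $135,364
Disabled-veteran exemption = min($79,000, 40% × $135,364) = min($79,000, $54,145.6) = $54,145.6 (percentage binds)
Taxable value = $135,364 − $71,800 − $54,145.6 = $9,418.4
Hospital District: $9,418.4 × 0.00592 = $55.756928
City of Glenbar: $9,418.4 × 0.0054 = $50.85936
Total = $106.616288

$106.62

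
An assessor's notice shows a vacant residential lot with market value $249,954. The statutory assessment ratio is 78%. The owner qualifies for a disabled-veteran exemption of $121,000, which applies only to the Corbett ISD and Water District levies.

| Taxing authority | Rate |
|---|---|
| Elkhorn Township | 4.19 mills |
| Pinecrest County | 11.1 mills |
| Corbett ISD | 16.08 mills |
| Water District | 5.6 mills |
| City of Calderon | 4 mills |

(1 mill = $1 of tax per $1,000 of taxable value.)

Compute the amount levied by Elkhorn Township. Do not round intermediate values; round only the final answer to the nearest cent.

Assessed value = $249,954 × 0.78 = $194,964.12
Elkhorn Township taxable value = $194,964.12 (exemption does not apply)
Elkhorn Township levy = $194,964.12 × 0.00419 = $816.8996628

$816.90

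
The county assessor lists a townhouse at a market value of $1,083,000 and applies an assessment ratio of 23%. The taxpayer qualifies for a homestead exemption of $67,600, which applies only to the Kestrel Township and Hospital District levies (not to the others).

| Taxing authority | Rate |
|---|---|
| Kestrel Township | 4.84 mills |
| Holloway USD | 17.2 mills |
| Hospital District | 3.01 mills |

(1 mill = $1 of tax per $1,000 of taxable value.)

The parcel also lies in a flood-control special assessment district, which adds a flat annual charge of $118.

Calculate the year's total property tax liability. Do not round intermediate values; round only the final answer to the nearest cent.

Assessed value = $1,083,000 × 0.23 = $249,090
Kestrel Township: ($249,090 − $67,600) × 0.00484 = $181,490 × 0.00484 = $878.4116
Holloway USD: $249,090 × 0.0172 = $4,284.348
Hospital District: ($249,090 − $67,600) × 0.00301 = $181,490 × 0.00301 = $546.2849
Levies subtotal = $5,709.0445
Total = $5,709.0445 + $118 = $5,827.0445

$5,827.04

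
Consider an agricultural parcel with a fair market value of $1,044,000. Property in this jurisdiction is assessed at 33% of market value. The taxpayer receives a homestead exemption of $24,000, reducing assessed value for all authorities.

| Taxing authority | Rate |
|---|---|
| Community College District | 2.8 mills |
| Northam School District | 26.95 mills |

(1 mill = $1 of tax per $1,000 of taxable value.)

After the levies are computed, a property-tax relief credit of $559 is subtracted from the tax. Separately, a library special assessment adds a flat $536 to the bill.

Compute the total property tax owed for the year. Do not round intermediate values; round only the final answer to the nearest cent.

Assessed value = $1,044,000 × 0.33 = $344,520
Taxable value = $344,520 − $24,000 = $320,520
Community College District: $320,520 × 0.0028 = $897.456
Northam School District: $320,520 × 0.02695 = $8,638.014
Levies subtotal = $9,535.47
After credit = $9,535.47 − $559 = $8,976.47
Total = $8,976.47 + $536 = $9,512.47

$9,512.47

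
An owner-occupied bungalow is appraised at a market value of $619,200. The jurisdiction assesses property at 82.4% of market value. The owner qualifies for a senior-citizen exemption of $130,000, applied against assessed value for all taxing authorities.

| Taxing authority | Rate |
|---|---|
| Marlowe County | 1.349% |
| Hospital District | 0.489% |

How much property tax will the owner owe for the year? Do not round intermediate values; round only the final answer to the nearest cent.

$6,988.46

Assessed value = $619,200 × 0.824 = $510,220.8
Taxable value = $510,220.8 − $130,000 = $380,220.8
Marlowe County: $380,220.8 × 0.01349 = $5,129.178592
Hospital District: $380,220.8 × 0.00489 = $1,859.279712
Total = $5,129.178592 + $1,859.279712 = $6,988.458304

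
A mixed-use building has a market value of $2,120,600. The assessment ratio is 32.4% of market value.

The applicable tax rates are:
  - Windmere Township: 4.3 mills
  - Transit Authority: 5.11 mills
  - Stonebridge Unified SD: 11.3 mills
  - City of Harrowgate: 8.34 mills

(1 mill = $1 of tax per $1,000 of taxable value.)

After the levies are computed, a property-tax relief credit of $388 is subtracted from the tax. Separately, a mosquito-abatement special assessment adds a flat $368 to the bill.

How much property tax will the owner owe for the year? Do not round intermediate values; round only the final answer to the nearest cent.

$19,939.51

Assessed value = $2,120,600 × 0.324 = $687,074.4
Windmere Township: $687,074.4 × 0.0043 = $2,954.41992
Transit Authority: $687,074.4 × 0.00511 = $3,510.950184
Stonebridge Unified SD: $687,074.4 × 0.0113 = $7,763.94072
City of Harrowgate: $687,074.4 × 0.00834 = $5,730.200496
Levies subtotal = $19,959.51132
After credit = $19,959.51132 − $388 = $19,571.51132
Total = $19,571.51132 + $368 = $19,939.51132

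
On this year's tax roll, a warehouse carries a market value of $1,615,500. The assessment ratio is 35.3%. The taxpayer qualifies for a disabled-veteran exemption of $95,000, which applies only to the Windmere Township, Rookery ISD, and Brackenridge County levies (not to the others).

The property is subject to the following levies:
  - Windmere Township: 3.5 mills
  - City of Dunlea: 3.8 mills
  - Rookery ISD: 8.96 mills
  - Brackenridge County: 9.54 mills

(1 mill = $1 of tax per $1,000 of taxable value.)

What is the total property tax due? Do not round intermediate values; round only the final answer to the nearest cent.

$12,623.00

Assessed value = $1,615,500 × 0.353 = $570,271.5
Windmere Township: ($570,271.5 − $95,000) × 0.0035 = $475,271.5 × 0.0035 = $1,663.45025
City of Dunlea: $570,271.5 × 0.0038 = $2,167.0317
Rookery ISD: ($570,271.5 − $95,000) × 0.00896 = $475,271.5 × 0.00896 = $4,258.43264
Brackenridge County: ($570,271.5 − $95,000) × 0.00954 = $475,271.5 × 0.00954 = $4,534.09011
Total = $12,623.0047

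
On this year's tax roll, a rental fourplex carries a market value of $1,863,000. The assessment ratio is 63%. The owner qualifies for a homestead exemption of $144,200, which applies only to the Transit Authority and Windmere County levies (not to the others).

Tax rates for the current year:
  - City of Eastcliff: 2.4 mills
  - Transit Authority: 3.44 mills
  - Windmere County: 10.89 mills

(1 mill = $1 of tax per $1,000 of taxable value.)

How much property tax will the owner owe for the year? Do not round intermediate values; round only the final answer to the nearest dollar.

Assessed value = $1,863,000 × 0.63 = $1,173,690
City of Eastcliff: $1,173,690 × 0.0024 = $2,816.856
Transit Authority: ($1,173,690 − $144,200) × 0.00344 = $1,029,490 × 0.00344 = $3,541.4456
Windmere County: ($1,173,690 − $144,200) × 0.01089 = $1,029,490 × 0.01089 = $11,211.1461
Total = $17,569.4477

$17,569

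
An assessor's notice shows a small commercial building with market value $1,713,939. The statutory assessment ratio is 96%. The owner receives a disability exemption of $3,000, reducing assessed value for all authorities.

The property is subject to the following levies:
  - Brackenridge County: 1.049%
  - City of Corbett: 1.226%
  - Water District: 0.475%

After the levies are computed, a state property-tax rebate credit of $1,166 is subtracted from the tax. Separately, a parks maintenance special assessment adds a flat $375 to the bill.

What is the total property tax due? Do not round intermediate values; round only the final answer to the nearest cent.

Assessed value = $1,713,939 × 0.96 = $1,645,381.44
Taxable value = $1,645,381.44 − $3,000 = $1,642,381.44
Brackenridge County: $1,642,381.44 × 0.01049 = $17,228.5813056
City of Corbett: $1,642,381.44 × 0.01226 = $20,135.5964544
Water District: $1,642,381.44 × 0.00475 = $7,801.31184
Levies subtotal = $45,165.4896
After credit = $45,165.4896 − $1,166 = $43,999.4896
Total = $43,999.4896 + $375 = $44,374.4896

$44,374.49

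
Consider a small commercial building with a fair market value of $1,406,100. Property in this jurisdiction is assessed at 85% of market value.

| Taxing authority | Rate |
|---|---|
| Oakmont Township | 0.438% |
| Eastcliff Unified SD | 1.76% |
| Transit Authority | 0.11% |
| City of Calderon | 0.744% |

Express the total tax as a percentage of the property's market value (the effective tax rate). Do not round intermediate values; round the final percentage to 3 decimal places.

2.594%

Assessed value = $1,406,100 × 0.85 = $1,195,185
Oakmont Township: $1,195,185 × 0.00438 = $5,234.9103
Eastcliff Unified SD: $1,195,185 × 0.0176 = $21,035.256
Transit Authority: $1,195,185 × 0.0011 = $1,314.7035
City of Calderon: $1,195,185 × 0.00744 = $8,892.1764
Total tax = $36,477.0462
Effective rate = $36,477.0462 ÷ $1,406,100 = 2.594% of market value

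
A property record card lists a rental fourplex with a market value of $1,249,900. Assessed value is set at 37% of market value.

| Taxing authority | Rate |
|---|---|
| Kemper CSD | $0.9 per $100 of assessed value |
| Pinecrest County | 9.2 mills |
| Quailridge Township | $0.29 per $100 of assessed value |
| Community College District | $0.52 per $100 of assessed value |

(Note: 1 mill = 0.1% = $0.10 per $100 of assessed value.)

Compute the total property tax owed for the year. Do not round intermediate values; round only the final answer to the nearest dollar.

$12,163

Assessed value = $1,249,900 × 0.37 = $462,463
Kemper CSD: $462,463 × 0.009 = $4,162.167
Pinecrest County: $462,463 × 0.0092 = $4,254.6596
Quailridge Township: $462,463 × 0.0029 = $1,341.1427
Community College District: $462,463 × 0.0052 = $2,404.8076
Total = $12,162.7769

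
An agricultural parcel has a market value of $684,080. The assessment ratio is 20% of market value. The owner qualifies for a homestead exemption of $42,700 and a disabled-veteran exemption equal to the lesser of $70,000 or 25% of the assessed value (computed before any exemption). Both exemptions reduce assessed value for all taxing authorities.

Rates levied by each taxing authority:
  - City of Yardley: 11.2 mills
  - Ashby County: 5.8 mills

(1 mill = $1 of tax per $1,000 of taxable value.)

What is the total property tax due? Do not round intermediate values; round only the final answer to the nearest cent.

$1,018.50

Assessed value = $684,080 × 0.2 = $136,816
Disabled-veteran exemption = min($70,000, 25% × $136,816) = min($70,000, $34,204) = $34,204 (percentage binds)
Taxable value = $136,816 − $42,700 − $34,204 = $59,912
City of Yardley: $59,912 × 0.0112 = $671.0144
Ashby County: $59,912 × 0.0058 = $347.4896
Total = $1,018.504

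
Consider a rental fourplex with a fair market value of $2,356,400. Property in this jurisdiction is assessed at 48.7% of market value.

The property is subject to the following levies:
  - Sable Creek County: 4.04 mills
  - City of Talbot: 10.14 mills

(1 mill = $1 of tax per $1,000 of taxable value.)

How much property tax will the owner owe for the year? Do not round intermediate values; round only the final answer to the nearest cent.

Assessed value = $2,356,400 × 0.487 = $1,147,566.8
Sable Creek County: $1,147,566.8 × 0.00404 = $4,636.169872
City of Talbot: $1,147,566.8 × 0.01014 = $11,636.327352
Total = $4,636.169872 + $11,636.327352 = $16,272.497224

$16,272.50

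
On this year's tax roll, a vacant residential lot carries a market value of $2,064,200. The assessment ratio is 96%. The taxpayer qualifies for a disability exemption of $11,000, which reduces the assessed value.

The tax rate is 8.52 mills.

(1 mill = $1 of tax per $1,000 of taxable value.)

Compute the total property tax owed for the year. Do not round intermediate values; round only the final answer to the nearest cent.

$16,789.78

Assessed value = $2,064,200 × 0.96 = $1,981,632
Taxable value = $1,981,632 − $11,000 = $1,970,632
Tax = $1,970,632 × 0.00852 = $16,789.78464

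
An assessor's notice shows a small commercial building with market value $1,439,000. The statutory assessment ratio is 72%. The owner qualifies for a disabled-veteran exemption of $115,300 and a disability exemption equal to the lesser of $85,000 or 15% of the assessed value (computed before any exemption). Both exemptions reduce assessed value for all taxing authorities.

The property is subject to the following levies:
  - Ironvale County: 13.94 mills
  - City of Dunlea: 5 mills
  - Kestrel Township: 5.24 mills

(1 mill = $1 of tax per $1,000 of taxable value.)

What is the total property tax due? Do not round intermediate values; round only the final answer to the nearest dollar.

Assessed value = $1,439,000 × 0.72 = $1,036,080
Disability exemption = min($85,000, 15% × $1,036,080) = min($85,000, $155,412) = $85,000 (dollar cap binds)
Taxable value = $1,036,080 − $115,300 − $85,000 = $835,780
Ironvale County: $835,780 × 0.01394 = $11,650.7732
City of Dunlea: $835,780 × 0.005 = $4,178.9
Kestrel Township: $835,780 × 0.00524 = $4,379.4872
Total = $20,209.1604

$20,209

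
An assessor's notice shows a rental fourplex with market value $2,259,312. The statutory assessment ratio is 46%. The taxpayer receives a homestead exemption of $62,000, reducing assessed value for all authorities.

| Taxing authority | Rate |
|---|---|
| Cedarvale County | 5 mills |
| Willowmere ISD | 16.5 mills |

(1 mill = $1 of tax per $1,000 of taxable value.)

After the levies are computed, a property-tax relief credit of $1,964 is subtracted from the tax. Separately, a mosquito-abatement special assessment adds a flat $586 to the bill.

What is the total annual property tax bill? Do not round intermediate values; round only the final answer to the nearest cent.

Assessed value = $2,259,312 × 0.46 = $1,039,283.52
Taxable value = $1,039,283.52 − $62,000 = $977,283.52
Cedarvale County: $977,283.52 × 0.005 = $4,886.4176
Willowmere ISD: $977,283.52 × 0.0165 = $16,125.17808
Levies subtotal = $21,011.59568
After credit = $21,011.59568 − $1,964 = $19,047.59568
Total = $19,047.59568 + $586 = $19,633.59568

$19,633.60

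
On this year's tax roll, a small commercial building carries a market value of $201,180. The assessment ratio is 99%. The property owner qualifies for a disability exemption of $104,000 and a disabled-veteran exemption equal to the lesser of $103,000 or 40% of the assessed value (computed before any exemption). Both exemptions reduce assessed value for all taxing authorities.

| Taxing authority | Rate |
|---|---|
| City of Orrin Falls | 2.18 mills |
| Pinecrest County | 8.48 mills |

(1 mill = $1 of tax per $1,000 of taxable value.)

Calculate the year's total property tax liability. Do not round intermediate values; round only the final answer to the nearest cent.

Assessed value = $201,180 × 0.99 = $199,168.2
Disabled-veteran exemption = min($103,000, 40% × $199,168.2) = min($103,000, $79,667.28) = $79,667.28 (percentage binds)
Taxable value = $199,168.2 − $104,000 − $79,667.28 = $15,500.92
City of Orrin Falls: $15,500.92 × 0.00218 = $33.7920056
Pinecrest County: $15,500.92 × 0.00848 = $131.4478016
Total = $165.2398072

$165.24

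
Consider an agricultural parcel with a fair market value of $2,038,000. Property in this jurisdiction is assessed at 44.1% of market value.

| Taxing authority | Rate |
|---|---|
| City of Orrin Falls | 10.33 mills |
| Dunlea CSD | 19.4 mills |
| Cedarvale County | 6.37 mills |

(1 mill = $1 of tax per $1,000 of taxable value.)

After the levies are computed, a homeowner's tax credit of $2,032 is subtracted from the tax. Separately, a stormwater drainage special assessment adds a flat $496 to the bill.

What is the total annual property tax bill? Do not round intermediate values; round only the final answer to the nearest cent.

$30,909.16

Assessed value = $2,038,000 × 0.441 = $898,758
City of Orrin Falls: $898,758 × 0.01033 = $9,284.17014
Dunlea CSD: $898,758 × 0.0194 = $17,435.9052
Cedarvale County: $898,758 × 0.00637 = $5,725.08846
Levies subtotal = $32,445.1638
After credit = $32,445.1638 − $2,032 = $30,413.1638
Total = $30,413.1638 + $496 = $30,909.1638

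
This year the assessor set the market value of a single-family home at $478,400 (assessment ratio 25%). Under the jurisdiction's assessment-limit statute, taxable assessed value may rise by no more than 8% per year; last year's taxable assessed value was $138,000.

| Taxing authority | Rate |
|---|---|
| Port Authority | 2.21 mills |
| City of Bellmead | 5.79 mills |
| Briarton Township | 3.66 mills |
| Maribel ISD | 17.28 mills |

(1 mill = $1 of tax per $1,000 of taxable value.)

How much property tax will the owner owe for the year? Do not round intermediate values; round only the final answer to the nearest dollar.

$3,461

Uncapped assessed value = $478,400 × 0.25 = $119,600
Cap limit = $138,000 × 1.08 = $149,040
Taxable assessed value = min($119,600, $149,040) = $119,600 (cap does not bind)
Port Authority: $119,600 × 0.00221 = $264.316
City of Bellmead: $119,600 × 0.00579 = $692.484
Briarton Township: $119,600 × 0.00366 = $437.736
Maribel ISD: $119,600 × 0.01728 = $2,066.688
Total = $3,461.224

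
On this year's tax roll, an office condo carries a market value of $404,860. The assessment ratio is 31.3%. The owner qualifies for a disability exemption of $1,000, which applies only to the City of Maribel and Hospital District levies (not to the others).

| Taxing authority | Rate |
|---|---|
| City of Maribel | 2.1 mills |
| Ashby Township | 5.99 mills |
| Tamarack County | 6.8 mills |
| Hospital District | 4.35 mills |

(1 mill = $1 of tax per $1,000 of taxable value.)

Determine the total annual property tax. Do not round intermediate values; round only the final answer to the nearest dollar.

Assessed value = $404,860 × 0.313 = $126,721.18
City of Maribel: ($126,721.18 − $1,000) × 0.0021 = $125,721.18 × 0.0021 = $264.014478
Ashby Township: $126,721.18 × 0.00599 = $759.0598682
Tamarack County: $126,721.18 × 0.0068 = $861.704024
Hospital District: ($126,721.18 − $1,000) × 0.00435 = $125,721.18 × 0.00435 = $546.887133
Total = $2,431.6655032

$2,432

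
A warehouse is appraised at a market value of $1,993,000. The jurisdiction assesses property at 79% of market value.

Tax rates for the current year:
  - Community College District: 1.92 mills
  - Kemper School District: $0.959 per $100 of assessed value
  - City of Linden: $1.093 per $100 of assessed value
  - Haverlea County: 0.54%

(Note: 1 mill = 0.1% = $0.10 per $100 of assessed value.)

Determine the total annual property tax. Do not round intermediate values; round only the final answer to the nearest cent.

Assessed value = $1,993,000 × 0.79 = $1,574,470
Community College District: $1,574,470 × 0.00192 = $3,022.9824
Kemper School District: $1,574,470 × 0.00959 = $15,099.1673
City of Linden: $1,574,470 × 0.01093 = $17,208.9571
Haverlea County: $1,574,470 × 0.0054 = $8,502.138
Total = $43,833.2448

$43,833.24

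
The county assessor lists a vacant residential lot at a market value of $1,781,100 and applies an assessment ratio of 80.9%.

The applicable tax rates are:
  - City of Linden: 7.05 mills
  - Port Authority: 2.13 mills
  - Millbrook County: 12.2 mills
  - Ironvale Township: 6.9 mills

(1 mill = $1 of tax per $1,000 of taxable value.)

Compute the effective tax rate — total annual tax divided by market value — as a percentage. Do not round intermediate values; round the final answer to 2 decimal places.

Assessed value = $1,781,100 × 0.809 = $1,440,909.9
City of Linden: $1,440,909.9 × 0.00705 = $10,158.414795
Port Authority: $1,440,909.9 × 0.00213 = $3,069.138087
Millbrook County: $1,440,909.9 × 0.0122 = $17,579.10078
Ironvale Township: $1,440,909.9 × 0.0069 = $9,942.27831
Total tax = $40,748.931972
Effective rate = $40,748.931972 ÷ $1,781,100 = 2.29% of market value

2.29%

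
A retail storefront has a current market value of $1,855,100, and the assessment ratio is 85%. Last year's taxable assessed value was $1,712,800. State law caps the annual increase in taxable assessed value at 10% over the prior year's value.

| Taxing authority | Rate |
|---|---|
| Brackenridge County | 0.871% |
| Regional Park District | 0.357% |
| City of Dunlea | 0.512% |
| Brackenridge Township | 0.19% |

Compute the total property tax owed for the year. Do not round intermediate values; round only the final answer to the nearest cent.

$30,432.92

Uncapped assessed value = $1,855,100 × 0.85 = $1,576,835
Cap limit = $1,712,800 × 1.1 = $1,884,080
Taxable assessed value = min($1,576,835, $1,884,080) = $1,576,835 (cap does not bind)
Brackenridge County: $1,576,835 × 0.00871 = $13,734.23285
Regional Park District: $1,576,835 × 0.00357 = $5,629.30095
City of Dunlea: $1,576,835 × 0.00512 = $8,073.3952
Brackenridge Township: $1,576,835 × 0.0019 = $2,995.9865
Total = $30,432.9155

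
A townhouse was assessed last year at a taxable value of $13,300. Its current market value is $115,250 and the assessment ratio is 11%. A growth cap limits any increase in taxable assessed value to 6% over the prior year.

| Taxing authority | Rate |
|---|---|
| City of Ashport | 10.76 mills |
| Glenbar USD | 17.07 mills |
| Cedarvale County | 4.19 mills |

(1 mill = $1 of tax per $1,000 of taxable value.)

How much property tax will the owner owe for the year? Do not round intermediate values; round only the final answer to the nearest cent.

$405.93

Uncapped assessed value = $115,250 × 0.11 = $12,677.5
Cap limit = $13,300 × 1.06 = $14,098
Taxable assessed value = min($12,677.5, $14,098) = $12,677.5 (cap does not bind)
City of Ashport: $12,677.5 × 0.01076 = $136.4099
Glenbar USD: $12,677.5 × 0.01707 = $216.404925
Cedarvale County: $12,677.5 × 0.00419 = $53.118725
Total = $405.93355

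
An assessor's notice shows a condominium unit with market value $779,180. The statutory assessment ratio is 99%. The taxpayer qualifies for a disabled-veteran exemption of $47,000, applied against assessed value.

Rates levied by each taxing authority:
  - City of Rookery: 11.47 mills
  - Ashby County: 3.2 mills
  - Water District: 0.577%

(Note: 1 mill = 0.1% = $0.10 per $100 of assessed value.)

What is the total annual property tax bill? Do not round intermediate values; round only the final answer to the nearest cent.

$14,806.49

Assessed value = $779,180 × 0.99 = $771,388.2
Taxable value = $771,388.2 − $47,000 = $724,388.2
City of Rookery: $724,388.2 × 0.01147 = $8,308.732654
Ashby County: $724,388.2 × 0.0032 = $2,318.04224
Water District: $724,388.2 × 0.00577 = $4,179.719914
Total = $14,806.494808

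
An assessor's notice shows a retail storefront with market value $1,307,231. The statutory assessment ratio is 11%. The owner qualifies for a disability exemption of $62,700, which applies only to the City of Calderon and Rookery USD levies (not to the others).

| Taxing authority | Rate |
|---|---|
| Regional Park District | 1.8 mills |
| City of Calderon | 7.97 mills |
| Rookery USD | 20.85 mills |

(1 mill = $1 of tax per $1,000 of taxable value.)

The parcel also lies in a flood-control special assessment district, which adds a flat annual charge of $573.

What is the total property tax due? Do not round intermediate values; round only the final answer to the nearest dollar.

$3,169

Assessed value = $1,307,231 × 0.11 = $143,795.41
Regional Park District: $143,795.41 × 0.0018 = $258.831738
City of Calderon: ($143,795.41 − $62,700) × 0.00797 = $81,095.41 × 0.00797 = $646.3304177
Rookery USD: ($143,795.41 − $62,700) × 0.02085 = $81,095.41 × 0.02085 = $1,690.8392985
Levies subtotal = $2,596.0014542
Total = $2,596.0014542 + $573 = $3,169.0014542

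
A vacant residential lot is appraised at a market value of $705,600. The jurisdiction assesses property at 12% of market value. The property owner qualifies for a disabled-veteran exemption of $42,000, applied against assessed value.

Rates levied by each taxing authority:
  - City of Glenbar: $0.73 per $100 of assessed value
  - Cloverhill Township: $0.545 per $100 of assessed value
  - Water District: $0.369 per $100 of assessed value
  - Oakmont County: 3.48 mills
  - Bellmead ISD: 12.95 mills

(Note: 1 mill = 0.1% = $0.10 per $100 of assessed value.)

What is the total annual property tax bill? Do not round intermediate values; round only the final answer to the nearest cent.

Assessed value = $705,600 × 0.12 = $84,672
Taxable value = $84,672 − $42,000 = $42,672
City of Glenbar: $42,672 × 0.0073 = $311.5056
Cloverhill Township: $42,672 × 0.00545 = $232.5624
Water District: $42,672 × 0.00369 = $157.45968
Oakmont County: $42,672 × 0.00348 = $148.49856
Bellmead ISD: $42,672 × 0.01295 = $552.6024
Total = $1,402.62864

$1,402.63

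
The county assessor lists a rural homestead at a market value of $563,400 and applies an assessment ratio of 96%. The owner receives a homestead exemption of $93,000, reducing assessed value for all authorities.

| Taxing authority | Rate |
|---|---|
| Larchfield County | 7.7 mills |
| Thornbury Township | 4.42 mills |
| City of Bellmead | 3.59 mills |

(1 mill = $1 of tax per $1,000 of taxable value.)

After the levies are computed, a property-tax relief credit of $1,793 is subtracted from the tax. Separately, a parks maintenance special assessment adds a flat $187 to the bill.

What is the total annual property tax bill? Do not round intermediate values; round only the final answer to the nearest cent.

Assessed value = $563,400 × 0.96 = $540,864
Taxable value = $540,864 − $93,000 = $447,864
Larchfield County: $447,864 × 0.0077 = $3,448.5528
Thornbury Township: $447,864 × 0.00442 = $1,979.55888
City of Bellmead: $447,864 × 0.00359 = $1,607.83176
Levies subtotal = $7,035.94344
After credit = $7,035.94344 − $1,793 = $5,242.94344
Total = $5,242.94344 + $187 = $5,429.94344

$5,429.94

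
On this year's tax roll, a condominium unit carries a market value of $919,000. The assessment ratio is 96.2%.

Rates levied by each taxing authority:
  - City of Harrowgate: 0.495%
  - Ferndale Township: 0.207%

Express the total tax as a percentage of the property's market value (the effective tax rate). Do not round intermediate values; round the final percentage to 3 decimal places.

Assessed value = $919,000 × 0.962 = $884,078
City of Harrowgate: $884,078 × 0.00495 = $4,376.1861
Ferndale Township: $884,078 × 0.00207 = $1,830.04146
Total tax = $6,206.22756
Effective rate = $6,206.22756 ÷ $919,000 = 0.675% of market value

0.675%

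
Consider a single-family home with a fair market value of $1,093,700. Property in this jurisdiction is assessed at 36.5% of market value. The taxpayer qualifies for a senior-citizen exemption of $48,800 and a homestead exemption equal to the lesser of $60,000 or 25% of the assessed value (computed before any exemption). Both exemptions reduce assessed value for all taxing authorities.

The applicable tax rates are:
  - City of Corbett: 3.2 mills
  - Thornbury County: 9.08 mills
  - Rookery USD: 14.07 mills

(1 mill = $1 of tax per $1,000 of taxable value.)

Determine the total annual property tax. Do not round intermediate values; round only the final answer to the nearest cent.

Assessed value = $1,093,700 × 0.365 = $399,200.5
Homestead exemption = min($60,000, 25% × $399,200.5) = min($60,000, $99,800.125) = $60,000 (dollar cap binds)
Taxable value = $399,200.5 − $48,800 − $60,000 = $290,400.5
City of Corbett: $290,400.5 × 0.0032 = $929.2816
Thornbury County: $290,400.5 × 0.00908 = $2,636.83654
Rookery USD: $290,400.5 × 0.01407 = $4,085.935035
Total = $7,652.053175

$7,652.05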